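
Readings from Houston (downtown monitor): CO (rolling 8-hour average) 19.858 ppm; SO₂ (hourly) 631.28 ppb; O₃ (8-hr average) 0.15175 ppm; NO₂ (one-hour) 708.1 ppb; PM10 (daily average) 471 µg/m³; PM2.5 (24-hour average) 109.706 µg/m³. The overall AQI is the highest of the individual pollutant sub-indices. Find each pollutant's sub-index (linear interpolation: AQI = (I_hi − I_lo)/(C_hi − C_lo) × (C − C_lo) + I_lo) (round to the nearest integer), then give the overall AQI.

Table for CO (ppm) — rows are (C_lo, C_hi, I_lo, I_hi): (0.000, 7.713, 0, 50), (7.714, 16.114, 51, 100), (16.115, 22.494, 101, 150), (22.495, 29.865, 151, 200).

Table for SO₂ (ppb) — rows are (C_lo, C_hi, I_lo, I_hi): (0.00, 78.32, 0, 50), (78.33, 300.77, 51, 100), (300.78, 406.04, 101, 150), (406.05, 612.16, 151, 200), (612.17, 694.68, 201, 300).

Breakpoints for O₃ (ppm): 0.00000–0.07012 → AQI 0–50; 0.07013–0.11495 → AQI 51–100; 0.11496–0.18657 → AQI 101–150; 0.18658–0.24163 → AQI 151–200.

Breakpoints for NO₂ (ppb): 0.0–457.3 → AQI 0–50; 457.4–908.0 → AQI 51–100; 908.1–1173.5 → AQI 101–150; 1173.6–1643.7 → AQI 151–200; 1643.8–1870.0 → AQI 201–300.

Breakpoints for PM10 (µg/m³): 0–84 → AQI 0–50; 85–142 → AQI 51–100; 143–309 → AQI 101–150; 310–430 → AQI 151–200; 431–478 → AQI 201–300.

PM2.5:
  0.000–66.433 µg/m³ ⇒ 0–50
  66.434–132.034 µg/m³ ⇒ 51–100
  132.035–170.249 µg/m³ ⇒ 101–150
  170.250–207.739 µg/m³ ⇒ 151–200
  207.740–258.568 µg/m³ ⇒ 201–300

285

CO: row 16.115–22.494 (AQI 101–150). (150−101)·(19.858−16.115)/(22.494−16.115) + 101 = 49·3.743/6.379 + 101 ≈ 129.75 → 130.
SO₂: 631.28 lies in 612.17–694.68, so I_lo=201, I_hi=300, C_lo=612.17, C_hi=694.68.
(300−201)/(694.68−612.17) × (631.28−612.17) + 201 = 99/82.51 × 19.11 + 201 ≈ 223.93 → 224.
O₃: 0.15175 lies in 0.11496–0.18657, so I_lo=101, I_hi=150, C_lo=0.11496, C_hi=0.18657.
(150−101)/(0.18657−0.11496) × (0.15175−0.11496) + 101 = 49/0.07161 × 0.03679 + 101 ≈ 126.17 → 126.
NO₂: 708.1 lies in 457.4–908.0, so I_lo=51, I_hi=100, C_lo=457.4, C_hi=908.0.
(100−51)/(908.0−457.4) × (708.1−457.4) + 51 = 49/450.6 × 250.7 + 51 ≈ 78.26 → 78.
PM10: 471 lies in 431–478, so I_lo=201, I_hi=300, C_lo=431, C_hi=478.
(300−201)/(478−431) × (471−431) + 201 = 99/47 × 40 + 201 ≈ 285.26 → 285.
PM2.5: 109.706 lies in 66.434–132.034, so I_lo=51, I_hi=100, C_lo=66.434, C_hi=132.034.
(100−51)/(132.034−66.434) × (109.706−66.434) + 51 = 49/65.600 × 43.272 + 51 ≈ 83.32 → 83.
Sub-indices: CO→130, SO₂→224, O₃→126, NO₂→78, PM10→285, PM2.5→83. Overall AQI = max = 285; dominant pollutant is PM10.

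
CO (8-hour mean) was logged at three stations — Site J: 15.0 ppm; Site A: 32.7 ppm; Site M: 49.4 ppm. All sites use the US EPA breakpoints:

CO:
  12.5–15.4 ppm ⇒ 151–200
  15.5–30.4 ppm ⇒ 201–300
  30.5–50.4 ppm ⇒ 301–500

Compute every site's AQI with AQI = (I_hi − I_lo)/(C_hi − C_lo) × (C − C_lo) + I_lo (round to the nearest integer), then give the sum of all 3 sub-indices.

1006

Site J 15.0: bracket 12.5–15.4 → index 151–200; slope 49/2.9, offset 2.5.
AQI = 151 + 49/2.9·2.5 ≈ 193.24 ⇒ 193.
Site A: 32.7 ∈ [30.5, 50.4] ↔ index [301, 500].
301 + (32.7−30.5)·(500−301)/(50.4−30.5) = 301 + 2.2·199/19.9 ≈ 323.00, so AQI = 323.
Site M: row 30.5–50.4 (AQI 301–500). (500−301)·(49.4−30.5)/(50.4−30.5) + 301 = 199·18.9/19.9 + 301 ≈ 490.00 → 490.
AQIs: Site J=193, Site A=323, Site M=490. Sum = 193 + 323 + 490 = 1006.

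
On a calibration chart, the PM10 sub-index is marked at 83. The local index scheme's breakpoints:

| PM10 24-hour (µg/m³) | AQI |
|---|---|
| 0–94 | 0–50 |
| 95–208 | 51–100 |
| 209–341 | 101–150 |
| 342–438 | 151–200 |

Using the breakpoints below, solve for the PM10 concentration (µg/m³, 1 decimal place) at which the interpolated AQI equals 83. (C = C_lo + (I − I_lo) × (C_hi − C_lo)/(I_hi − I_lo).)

AQI 83 lies in the 51–100 band, which corresponds to 95–208 µg/m³.
C = 95 + (83−51)×(208−95)/(100−51) = 95 + 32×113/49 ≈ 168.796 µg/m³ → 168.8 µg/m³ to 1 dp.

168.8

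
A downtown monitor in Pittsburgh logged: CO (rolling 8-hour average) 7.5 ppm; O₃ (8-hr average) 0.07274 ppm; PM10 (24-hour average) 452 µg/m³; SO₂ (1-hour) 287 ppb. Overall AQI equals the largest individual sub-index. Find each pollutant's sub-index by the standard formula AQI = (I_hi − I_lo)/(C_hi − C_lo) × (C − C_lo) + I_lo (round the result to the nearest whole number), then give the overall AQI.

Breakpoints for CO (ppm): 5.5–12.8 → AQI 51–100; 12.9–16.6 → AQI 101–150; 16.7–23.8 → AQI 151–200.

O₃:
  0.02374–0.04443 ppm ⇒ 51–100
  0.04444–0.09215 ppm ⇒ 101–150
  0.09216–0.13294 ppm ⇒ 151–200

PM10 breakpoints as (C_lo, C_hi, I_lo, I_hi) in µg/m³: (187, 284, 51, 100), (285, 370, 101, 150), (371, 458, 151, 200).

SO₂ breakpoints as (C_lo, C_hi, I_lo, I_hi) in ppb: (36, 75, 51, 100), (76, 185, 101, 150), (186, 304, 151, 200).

CO 7.5: bracket 5.5–12.8 → index 51–100; slope 49/7.3, offset 2.0.
AQI = 51 + 49/7.3·2.0 ≈ 64.42 ⇒ 64.
O₃: 0.07274 lies in 0.04444–0.09215, so I_lo=101, I_hi=150, C_lo=0.04444, C_hi=0.09215.
(150−101)/(0.09215−0.04444) × (0.07274−0.04444) + 101 = 49/0.04771 × 0.02830 + 101 ≈ 130.07 → 130.
PM10: row 371–458 (AQI 151–200). (200−151)·(452−371)/(458−371) + 151 = 49·81/87 + 151 ≈ 196.62 → 197.
SO₂: 287 lies in 186–304, so I_lo=151, I_hi=200, C_lo=186, C_hi=304.
(200−151)/(304−186) × (287−186) + 151 = 49/118 × 101 + 151 ≈ 192.94 → 193.
Sub-indices: CO→64, O₃→130, PM10→197, SO₂→193. Overall AQI = max = 197; dominant pollutant is PM10.
AQI 197: Unhealthy.

197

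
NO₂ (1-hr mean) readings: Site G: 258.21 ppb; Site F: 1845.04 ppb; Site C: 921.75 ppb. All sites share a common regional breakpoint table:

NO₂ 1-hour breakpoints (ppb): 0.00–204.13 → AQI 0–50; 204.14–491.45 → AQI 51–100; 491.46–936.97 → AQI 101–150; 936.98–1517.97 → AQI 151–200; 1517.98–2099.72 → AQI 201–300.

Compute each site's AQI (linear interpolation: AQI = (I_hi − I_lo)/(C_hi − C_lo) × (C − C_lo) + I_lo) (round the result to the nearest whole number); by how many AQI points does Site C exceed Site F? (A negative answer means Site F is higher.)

-109

Site G: row 204.14–491.45 (AQI 51–100). (100−51)·(258.21−204.14)/(491.45−204.14) + 51 = 49·54.07/287.31 + 51 ≈ 60.22 → 60.
Site F: 1845.04 lies in 1517.98–2099.72, so I_lo=201, I_hi=300, C_lo=1517.98, C_hi=2099.72.
(300−201)/(2099.72−1517.98) × (1845.04−1517.98) + 201 = 99/581.74 × 327.06 + 201 ≈ 256.66 → 257.
Site C: 921.75 ∈ [491.46, 936.97] ↔ index [101, 150].
101 + (921.75−491.46)·(150−101)/(936.97−491.46) = 101 + 430.29·49/445.51 ≈ 148.33, so AQI = 148.
AQIs: Site G=60, Site F=257, Site C=148. Site C (148) − Site F (257) = -109.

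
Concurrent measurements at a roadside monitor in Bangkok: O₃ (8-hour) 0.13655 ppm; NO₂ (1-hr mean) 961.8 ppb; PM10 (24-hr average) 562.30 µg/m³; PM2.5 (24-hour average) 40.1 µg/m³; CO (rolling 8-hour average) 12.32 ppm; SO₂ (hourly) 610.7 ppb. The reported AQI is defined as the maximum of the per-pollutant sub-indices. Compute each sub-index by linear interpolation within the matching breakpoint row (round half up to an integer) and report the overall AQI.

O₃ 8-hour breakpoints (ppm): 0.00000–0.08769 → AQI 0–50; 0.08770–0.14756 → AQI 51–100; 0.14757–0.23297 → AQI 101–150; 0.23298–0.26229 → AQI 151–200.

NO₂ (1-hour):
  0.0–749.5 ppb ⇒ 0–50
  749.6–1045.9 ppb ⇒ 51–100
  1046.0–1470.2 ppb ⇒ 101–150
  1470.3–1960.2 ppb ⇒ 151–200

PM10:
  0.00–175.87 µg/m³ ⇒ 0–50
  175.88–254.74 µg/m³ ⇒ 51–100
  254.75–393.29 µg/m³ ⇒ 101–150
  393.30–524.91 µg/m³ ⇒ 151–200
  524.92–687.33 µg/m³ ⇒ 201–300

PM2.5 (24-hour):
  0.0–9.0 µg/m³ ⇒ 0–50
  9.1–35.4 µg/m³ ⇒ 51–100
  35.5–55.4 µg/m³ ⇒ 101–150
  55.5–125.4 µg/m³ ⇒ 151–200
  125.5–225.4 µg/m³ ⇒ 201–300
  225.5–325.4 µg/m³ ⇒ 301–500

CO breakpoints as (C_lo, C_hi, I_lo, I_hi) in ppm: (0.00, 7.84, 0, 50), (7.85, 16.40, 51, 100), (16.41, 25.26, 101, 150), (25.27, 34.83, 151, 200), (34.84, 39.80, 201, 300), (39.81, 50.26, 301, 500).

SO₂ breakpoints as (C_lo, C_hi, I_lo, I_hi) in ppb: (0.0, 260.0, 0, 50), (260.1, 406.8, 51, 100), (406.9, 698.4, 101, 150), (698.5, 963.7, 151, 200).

224

O₃: 0.13655 lies in 0.08770–0.14756, so I_lo=51, I_hi=100, C_lo=0.08770, C_hi=0.14756.
(100−51)/(0.14756−0.08770) × (0.13655−0.08770) + 51 = 49/0.05986 × 0.04885 + 51 ≈ 90.99 → 91.
NO₂ 961.8: bracket 749.6–1045.9 → index 51–100; slope 49/296.3, offset 212.2.
AQI = 51 + 49/296.3·212.2 ≈ 86.09 ⇒ 86.
PM10: 562.30 ∈ [524.92, 687.33] ↔ index [201, 300].
201 + (562.30−524.92)·(300−201)/(687.33−524.92) = 201 + 37.38·99/162.41 ≈ 223.79, so AQI = 224.
PM2.5: row 35.5–55.4 (AQI 101–150). (150−101)·(40.1−35.5)/(55.4−35.5) + 101 = 49·4.6/19.9 + 101 ≈ 112.33 → 112.
CO: 12.32 ∈ [7.85, 16.40] ↔ index [51, 100].
51 + (12.32−7.85)·(100−51)/(16.40−7.85) = 51 + 4.47·49/8.55 ≈ 76.62, so AQI = 77.
SO₂ 610.7: bracket 406.9–698.4 → index 101–150; slope 49/291.5, offset 203.8.
AQI = 101 + 49/291.5·203.8 ≈ 135.26 ⇒ 135.
Sub-indices: O₃→91, NO₂→86, PM10→224, PM2.5→112, CO→77, SO₂→135. Overall AQI = max = 224; dominant pollutant is PM10.
AQI 224: Very Unhealthy.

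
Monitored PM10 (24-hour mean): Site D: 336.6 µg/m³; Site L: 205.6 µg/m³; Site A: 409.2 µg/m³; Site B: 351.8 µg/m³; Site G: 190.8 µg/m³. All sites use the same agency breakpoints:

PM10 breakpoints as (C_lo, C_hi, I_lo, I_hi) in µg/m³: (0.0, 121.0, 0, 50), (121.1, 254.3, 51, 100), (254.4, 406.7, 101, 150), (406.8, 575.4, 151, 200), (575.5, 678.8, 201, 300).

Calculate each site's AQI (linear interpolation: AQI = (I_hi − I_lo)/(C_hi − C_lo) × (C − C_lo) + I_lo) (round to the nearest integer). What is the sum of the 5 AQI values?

Site D: 336.6 ∈ [254.4, 406.7] ↔ index [101, 150].
101 + (336.6−254.4)·(150−101)/(406.7−254.4) = 101 + 82.2·49/152.3 ≈ 127.45, so AQI = 127.
Site L: 205.6 ∈ [121.1, 254.3] ↔ index [51, 100].
51 + (205.6−121.1)·(100−51)/(254.3−121.1) = 51 + 84.5·49/133.2 ≈ 82.08, so AQI = 82.
Site A: 409.2 ∈ [406.8, 575.4] ↔ index [151, 200].
151 + (409.2−406.8)·(200−151)/(575.4−406.8) = 151 + 2.4·49/168.6 ≈ 151.70, so AQI = 152.
Site B: 351.8 ∈ [254.4, 406.7] ↔ index [101, 150].
101 + (351.8−254.4)·(150−101)/(406.7−254.4) = 101 + 97.4·49/152.3 ≈ 132.34, so AQI = 132.
Site G: 190.8 lies in 121.1–254.3, so I_lo=51, I_hi=100, C_lo=121.1, C_hi=254.3.
(100−51)/(254.3−121.1) × (190.8−121.1) + 51 = 49/133.2 × 69.7 + 51 ≈ 76.64 → 77.
AQIs: Site D=127, Site L=82, Site A=152, Site B=132, Site G=77. Sum = 127 + 82 + 152 + 132 + 77 = 570.

570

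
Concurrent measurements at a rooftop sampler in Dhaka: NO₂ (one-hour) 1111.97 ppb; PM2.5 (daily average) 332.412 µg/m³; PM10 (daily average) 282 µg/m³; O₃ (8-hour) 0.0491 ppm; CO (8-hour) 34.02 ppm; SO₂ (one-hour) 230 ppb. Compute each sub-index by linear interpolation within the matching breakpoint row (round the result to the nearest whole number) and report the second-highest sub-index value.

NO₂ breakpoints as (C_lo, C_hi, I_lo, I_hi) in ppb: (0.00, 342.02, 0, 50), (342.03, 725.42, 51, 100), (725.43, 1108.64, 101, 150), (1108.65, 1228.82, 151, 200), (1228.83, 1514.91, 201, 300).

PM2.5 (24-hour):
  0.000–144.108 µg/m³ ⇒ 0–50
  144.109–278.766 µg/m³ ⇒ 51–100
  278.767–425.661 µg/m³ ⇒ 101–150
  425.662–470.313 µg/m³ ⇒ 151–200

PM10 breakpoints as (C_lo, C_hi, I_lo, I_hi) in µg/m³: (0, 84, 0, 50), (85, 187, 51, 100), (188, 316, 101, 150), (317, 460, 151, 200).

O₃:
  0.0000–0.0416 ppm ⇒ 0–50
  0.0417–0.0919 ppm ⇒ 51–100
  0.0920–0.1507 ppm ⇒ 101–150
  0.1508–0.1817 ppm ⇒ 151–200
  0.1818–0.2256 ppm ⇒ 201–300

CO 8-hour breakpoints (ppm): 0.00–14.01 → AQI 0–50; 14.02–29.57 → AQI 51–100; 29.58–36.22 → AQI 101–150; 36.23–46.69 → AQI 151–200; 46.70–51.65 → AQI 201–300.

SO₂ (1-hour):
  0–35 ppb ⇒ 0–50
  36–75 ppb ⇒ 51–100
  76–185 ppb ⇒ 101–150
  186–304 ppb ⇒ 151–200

NO₂: 1111.97 ∈ [1108.65, 1228.82] ↔ index [151, 200].
151 + (1111.97−1108.65)·(200−151)/(1228.82−1108.65) = 151 + 3.32·49/120.17 ≈ 152.35, so AQI = 152.
PM2.5: 332.412 lies in 278.767–425.661, so I_lo=101, I_hi=150, C_lo=278.767, C_hi=425.661.
(150−101)/(425.661−278.767) × (332.412−278.767) + 101 = 49/146.894 × 53.645 + 101 ≈ 118.89 → 119.
PM10 282: bracket 188–316 → index 101–150; slope 49/128, offset 94.
AQI = 101 + 49/128·94 ≈ 136.98 ⇒ 137.
O₃: 0.0491 ∈ [0.0417, 0.0919] ↔ index [51, 100].
51 + (0.0491−0.0417)·(100−51)/(0.0919−0.0417) = 51 + 0.0074·49/0.0502 ≈ 58.22, so AQI = 58.
CO: 34.02 ∈ [29.58, 36.22] ↔ index [101, 150].
101 + (34.02−29.58)·(150−101)/(36.22−29.58) = 101 + 4.44·49/6.64 ≈ 133.77, so AQI = 134.
SO₂: 230 ∈ [186, 304] ↔ index [151, 200].
151 + (230−186)·(200−151)/(304−186) = 151 + 44·49/118 ≈ 169.27, so AQI = 169.
Sub-indices: NO₂→152, PM2.5→119, PM10→137, O₃→58, CO→134, SO₂→169. Ranked high→low: 169, 152, 137, 134, 119, 58. Second-highest sub-index = 152.

152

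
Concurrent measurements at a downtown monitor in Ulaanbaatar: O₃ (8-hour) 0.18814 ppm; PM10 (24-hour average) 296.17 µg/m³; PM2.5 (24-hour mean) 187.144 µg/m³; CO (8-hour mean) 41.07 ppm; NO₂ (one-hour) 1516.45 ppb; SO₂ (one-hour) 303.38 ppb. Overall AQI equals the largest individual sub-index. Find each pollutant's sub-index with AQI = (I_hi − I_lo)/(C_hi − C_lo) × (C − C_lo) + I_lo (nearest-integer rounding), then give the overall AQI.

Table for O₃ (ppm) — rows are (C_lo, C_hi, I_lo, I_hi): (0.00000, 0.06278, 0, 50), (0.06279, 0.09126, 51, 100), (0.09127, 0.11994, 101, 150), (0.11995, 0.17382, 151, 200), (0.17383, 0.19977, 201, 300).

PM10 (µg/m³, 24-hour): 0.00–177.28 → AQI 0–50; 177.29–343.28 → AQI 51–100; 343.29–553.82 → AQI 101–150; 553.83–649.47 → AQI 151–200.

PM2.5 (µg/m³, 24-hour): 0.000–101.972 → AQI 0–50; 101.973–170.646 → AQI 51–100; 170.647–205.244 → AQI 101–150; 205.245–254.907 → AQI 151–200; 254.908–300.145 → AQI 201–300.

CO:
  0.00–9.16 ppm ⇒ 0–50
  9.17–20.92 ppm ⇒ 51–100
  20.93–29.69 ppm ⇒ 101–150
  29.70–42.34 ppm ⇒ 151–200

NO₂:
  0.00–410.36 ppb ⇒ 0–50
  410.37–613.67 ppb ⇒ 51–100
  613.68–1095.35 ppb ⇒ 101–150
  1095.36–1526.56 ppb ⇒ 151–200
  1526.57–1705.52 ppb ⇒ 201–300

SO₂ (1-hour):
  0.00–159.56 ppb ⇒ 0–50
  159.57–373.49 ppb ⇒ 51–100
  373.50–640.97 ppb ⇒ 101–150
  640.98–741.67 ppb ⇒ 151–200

O₃ 0.18814: bracket 0.17383–0.19977 → index 201–300; slope 99/0.02594, offset 0.01431.
AQI = 201 + 99/0.02594·0.01431 ≈ 255.61 ⇒ 256.
PM10: 296.17 lies in 177.29–343.28, so I_lo=51, I_hi=100, C_lo=177.29, C_hi=343.28.
(100−51)/(343.28−177.29) × (296.17−177.29) + 51 = 49/165.99 × 118.88 + 51 ≈ 86.09 → 86.
PM2.5: row 170.647–205.244 (AQI 101–150). (150−101)·(187.144−170.647)/(205.244−170.647) + 101 = 49·16.497/34.597 + 101 ≈ 124.36 → 124.
CO 41.07: bracket 29.70–42.34 → index 151–200; slope 49/12.64, offset 11.37.
AQI = 151 + 49/12.64·11.37 ≈ 195.08 ⇒ 195.
NO₂: 1516.45 ∈ [1095.36, 1526.56] ↔ index [151, 200].
151 + (1516.45−1095.36)·(200−151)/(1526.56−1095.36) = 151 + 421.09·49/431.20 ≈ 198.85, so AQI = 199.
SO₂: row 159.57–373.49 (AQI 51–100). (100−51)·(303.38−159.57)/(373.49−159.57) + 51 = 49·143.81/213.92 + 51 ≈ 83.94 → 84.
Sub-indices: O₃→256, PM10→86, PM2.5→124, CO→195, NO₂→199, SO₂→84. Overall AQI = max = 256; dominant pollutant is O₃.
AQI 256: Very Unhealthy.

256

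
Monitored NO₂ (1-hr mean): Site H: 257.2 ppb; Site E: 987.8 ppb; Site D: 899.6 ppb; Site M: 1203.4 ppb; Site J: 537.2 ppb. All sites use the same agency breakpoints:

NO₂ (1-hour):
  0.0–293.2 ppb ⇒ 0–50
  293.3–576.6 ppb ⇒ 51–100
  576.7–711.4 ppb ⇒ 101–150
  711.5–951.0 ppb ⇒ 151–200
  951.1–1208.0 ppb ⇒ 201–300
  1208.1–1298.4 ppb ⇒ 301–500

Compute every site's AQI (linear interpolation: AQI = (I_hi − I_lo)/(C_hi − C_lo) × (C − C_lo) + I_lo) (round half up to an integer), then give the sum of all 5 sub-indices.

Site H: row 0.0–293.2 (AQI 0–50). (50−0)·(257.2−0.0)/(293.2−0.0) + 0 = 50·257.2/293.2 + 0 ≈ 43.86 → 44.
Site E: 987.8 ∈ [951.1, 1208.0] ↔ index [201, 300].
201 + (987.8−951.1)·(300−201)/(1208.0−951.1) = 201 + 36.7·99/256.9 ≈ 215.14, so AQI = 215.
Site D: 899.6 lies in 711.5–951.0, so I_lo=151, I_hi=200, C_lo=711.5, C_hi=951.0.
(200−151)/(951.0−711.5) × (899.6−711.5) + 151 = 49/239.5 × 188.1 + 151 ≈ 189.48 → 189.
Site M: 1203.4 lies in 951.1–1208.0, so I_lo=201, I_hi=300, C_lo=951.1, C_hi=1208.0.
(300−201)/(1208.0−951.1) × (1203.4−951.1) + 201 = 99/256.9 × 252.3 + 201 ≈ 298.23 → 298.
Site J 537.2: bracket 293.3–576.6 → index 51–100; slope 49/283.3, offset 243.9.
AQI = 51 + 49/283.3·243.9 ≈ 93.19 ⇒ 93.
AQIs: Site H=44, Site E=215, Site D=189, Site M=298, Site J=93. Sum = 44 + 215 + 189 + 298 + 93 = 839.

839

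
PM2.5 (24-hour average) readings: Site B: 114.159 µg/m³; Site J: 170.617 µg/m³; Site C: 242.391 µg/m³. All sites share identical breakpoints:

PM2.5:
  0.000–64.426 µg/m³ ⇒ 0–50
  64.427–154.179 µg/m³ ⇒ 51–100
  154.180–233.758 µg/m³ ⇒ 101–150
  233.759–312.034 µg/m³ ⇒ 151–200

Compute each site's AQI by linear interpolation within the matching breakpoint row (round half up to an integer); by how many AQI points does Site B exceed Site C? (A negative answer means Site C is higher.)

Site B 114.159: bracket 64.427–154.179 → index 51–100; slope 49/89.752, offset 49.732.
AQI = 51 + 49/89.752·49.732 ≈ 78.15 ⇒ 78.
Site J: 170.617 ∈ [154.180, 233.758] ↔ index [101, 150].
101 + (170.617−154.180)·(150−101)/(233.758−154.180) = 101 + 16.437·49/79.578 ≈ 111.12, so AQI = 111.
Site C: row 233.759–312.034 (AQI 151–200). (200−151)·(242.391−233.759)/(312.034−233.759) + 151 = 49·8.632/78.275 + 151 ≈ 156.40 → 156.
AQIs: Site B=78, Site J=111, Site C=156. Site B (78) − Site C (156) = -78.

-78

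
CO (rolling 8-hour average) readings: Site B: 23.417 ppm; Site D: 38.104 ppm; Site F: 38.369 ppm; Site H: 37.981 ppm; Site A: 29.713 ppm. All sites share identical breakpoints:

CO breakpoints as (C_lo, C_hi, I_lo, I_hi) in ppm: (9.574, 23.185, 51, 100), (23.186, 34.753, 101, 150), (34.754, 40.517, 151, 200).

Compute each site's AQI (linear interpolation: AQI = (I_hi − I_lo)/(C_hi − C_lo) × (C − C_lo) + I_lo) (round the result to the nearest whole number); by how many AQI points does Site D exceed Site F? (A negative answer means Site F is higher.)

-3

Site B: row 23.186–34.753 (AQI 101–150). (150−101)·(23.417−23.186)/(34.753−23.186) + 101 = 49·0.231/11.567 + 101 ≈ 101.98 → 102.
Site D 38.104: bracket 34.754–40.517 → index 151–200; slope 49/5.763, offset 3.350.
AQI = 151 + 49/5.763·3.350 ≈ 179.48 ⇒ 179.
Site F: row 34.754–40.517 (AQI 151–200). (200−151)·(38.369−34.754)/(40.517−34.754) + 151 = 49·3.615/5.763 + 151 ≈ 181.74 → 182.
Site H: 37.981 ∈ [34.754, 40.517] ↔ index [151, 200].
151 + (37.981−34.754)·(200−151)/(40.517−34.754) = 151 + 3.227·49/5.763 ≈ 178.44, so AQI = 178.
Site A: 29.713 ∈ [23.186, 34.753] ↔ index [101, 150].
101 + (29.713−23.186)·(150−101)/(34.753−23.186) = 101 + 6.527·49/11.567 ≈ 128.65, so AQI = 129.
AQIs: Site B=102, Site D=179, Site F=182, Site H=178, Site A=129. Site D (179) − Site F (182) = -3.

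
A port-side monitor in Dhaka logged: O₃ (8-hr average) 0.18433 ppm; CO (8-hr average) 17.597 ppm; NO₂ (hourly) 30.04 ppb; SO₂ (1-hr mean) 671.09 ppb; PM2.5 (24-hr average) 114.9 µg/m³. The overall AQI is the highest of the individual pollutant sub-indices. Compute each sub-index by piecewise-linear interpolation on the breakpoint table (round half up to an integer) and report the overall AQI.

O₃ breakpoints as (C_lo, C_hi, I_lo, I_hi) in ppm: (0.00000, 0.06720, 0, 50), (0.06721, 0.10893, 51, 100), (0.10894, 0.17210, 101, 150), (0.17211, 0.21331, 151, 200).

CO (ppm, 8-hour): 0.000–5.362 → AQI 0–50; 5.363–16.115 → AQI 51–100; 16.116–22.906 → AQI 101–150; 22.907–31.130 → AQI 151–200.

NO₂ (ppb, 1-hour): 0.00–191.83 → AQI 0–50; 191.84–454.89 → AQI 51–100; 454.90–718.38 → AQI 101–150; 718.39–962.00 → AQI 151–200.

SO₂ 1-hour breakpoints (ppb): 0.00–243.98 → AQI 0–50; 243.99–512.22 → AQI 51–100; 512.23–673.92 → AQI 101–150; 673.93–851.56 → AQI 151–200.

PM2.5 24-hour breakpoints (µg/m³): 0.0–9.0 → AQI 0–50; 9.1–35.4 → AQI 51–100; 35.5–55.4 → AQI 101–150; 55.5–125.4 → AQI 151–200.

193

O₃: 0.18433 lies in 0.17211–0.21331, so I_lo=151, I_hi=200, C_lo=0.17211, C_hi=0.21331.
(200−151)/(0.21331−0.17211) × (0.18433−0.17211) + 151 = 49/0.04120 × 0.01222 + 151 ≈ 165.53 → 166.
CO: row 16.116–22.906 (AQI 101–150). (150−101)·(17.597−16.116)/(22.906−16.116) + 101 = 49·1.481/6.790 + 101 ≈ 111.69 → 112.
NO₂: 30.04 ∈ [0.00, 191.83] ↔ index [0, 50].
0 + (30.04−0.00)·(50−0)/(191.83−0.00) = 0 + 30.04·50/191.83 ≈ 7.83, so AQI = 8.
SO₂: 671.09 ∈ [512.23, 673.92] ↔ index [101, 150].
101 + (671.09−512.23)·(150−101)/(673.92−512.23) = 101 + 158.86·49/161.69 ≈ 149.14, so AQI = 149.
PM2.5 114.9: bracket 55.5–125.4 → index 151–200; slope 49/69.9, offset 59.4.
AQI = 151 + 49/69.9·59.4 ≈ 192.64 ⇒ 193.
Sub-indices: O₃→166, CO→112, NO₂→8, SO₂→149, PM2.5→193. Overall AQI = max = 193; dominant pollutant is PM2.5.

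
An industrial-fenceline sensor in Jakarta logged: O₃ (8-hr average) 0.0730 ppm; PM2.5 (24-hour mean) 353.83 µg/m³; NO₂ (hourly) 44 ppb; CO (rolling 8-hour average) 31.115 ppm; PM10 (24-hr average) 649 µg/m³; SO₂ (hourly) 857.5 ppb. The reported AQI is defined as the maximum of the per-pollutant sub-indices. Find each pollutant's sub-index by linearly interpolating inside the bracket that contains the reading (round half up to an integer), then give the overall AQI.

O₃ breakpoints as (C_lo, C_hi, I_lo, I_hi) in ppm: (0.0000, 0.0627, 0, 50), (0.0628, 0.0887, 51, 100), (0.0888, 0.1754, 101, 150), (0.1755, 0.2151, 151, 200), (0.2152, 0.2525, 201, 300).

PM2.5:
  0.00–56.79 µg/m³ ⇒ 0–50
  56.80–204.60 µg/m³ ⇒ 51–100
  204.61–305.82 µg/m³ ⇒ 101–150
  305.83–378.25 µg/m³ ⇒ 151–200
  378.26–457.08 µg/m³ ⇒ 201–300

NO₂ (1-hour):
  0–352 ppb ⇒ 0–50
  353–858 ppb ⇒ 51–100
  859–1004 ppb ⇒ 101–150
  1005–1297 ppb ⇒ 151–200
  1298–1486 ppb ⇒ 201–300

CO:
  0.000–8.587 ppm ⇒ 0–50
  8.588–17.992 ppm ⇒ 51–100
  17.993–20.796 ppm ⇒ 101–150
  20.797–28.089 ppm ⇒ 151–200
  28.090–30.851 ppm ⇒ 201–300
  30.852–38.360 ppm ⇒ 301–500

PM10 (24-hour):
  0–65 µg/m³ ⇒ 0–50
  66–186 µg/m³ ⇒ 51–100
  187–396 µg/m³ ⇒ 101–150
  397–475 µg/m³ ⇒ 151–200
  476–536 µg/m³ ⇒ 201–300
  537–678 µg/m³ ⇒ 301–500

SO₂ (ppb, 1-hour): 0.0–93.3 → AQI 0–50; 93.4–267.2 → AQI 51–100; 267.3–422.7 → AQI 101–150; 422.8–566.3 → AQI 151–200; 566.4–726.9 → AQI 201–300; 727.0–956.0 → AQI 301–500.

459

O₃: 0.0730 ∈ [0.0628, 0.0887] ↔ index [51, 100].
51 + (0.0730−0.0628)·(100−51)/(0.0887−0.0628) = 51 + 0.0102·49/0.0259 ≈ 70.30, so AQI = 70.
PM2.5: row 305.83–378.25 (AQI 151–200). (200−151)·(353.83−305.83)/(378.25−305.83) + 151 = 49·48.00/72.42 + 151 ≈ 183.48 → 183.
NO₂: 44 lies in 0–352, so I_lo=0, I_hi=50, C_lo=0, C_hi=352.
(50−0)/(352−0) × (44−0) + 0 = 50/352 × 44 + 0 ≈ 6.25 → 6.
CO 31.115: bracket 30.852–38.360 → index 301–500; slope 199/7.508, offset 0.263.
AQI = 301 + 199/7.508·0.263 ≈ 307.97 ⇒ 308.
PM10: row 537–678 (AQI 301–500). (500−301)·(649−537)/(678−537) + 301 = 199·112/141 + 301 ≈ 459.07 → 459.
SO₂: 857.5 lies in 727.0–956.0, so I_lo=301, I_hi=500, C_lo=727.0, C_hi=956.0.
(500−301)/(956.0−727.0) × (857.5−727.0) + 301 = 199/229.0 × 130.5 + 301 ≈ 414.40 → 414.
Sub-indices: O₃→70, PM2.5→183, NO₂→6, CO→308, PM10→459, SO₂→414. Overall AQI = max = 459; dominant pollutant is PM10.
AQI 459: Hazardous.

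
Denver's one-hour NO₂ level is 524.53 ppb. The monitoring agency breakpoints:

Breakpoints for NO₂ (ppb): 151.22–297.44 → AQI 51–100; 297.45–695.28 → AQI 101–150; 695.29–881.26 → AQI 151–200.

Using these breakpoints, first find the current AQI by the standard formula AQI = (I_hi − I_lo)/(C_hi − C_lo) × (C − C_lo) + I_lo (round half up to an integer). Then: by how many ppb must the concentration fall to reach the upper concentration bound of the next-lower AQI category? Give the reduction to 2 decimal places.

227.09

NO₂: row 297.45–695.28 (AQI 101–150). (150−101)·(524.53−297.45)/(695.28−297.45) + 101 = 49·227.08/397.83 + 101 ≈ 128.97 → 129.
Current AQI 129 is in the Unhealthy for Sensitive Groups range (101–150). The next-lower category tops out at AQI 100, whose upper concentration bound is 297.44 ppb.
Reduction needed = 524.53 − 297.44 = 227.09 ppb.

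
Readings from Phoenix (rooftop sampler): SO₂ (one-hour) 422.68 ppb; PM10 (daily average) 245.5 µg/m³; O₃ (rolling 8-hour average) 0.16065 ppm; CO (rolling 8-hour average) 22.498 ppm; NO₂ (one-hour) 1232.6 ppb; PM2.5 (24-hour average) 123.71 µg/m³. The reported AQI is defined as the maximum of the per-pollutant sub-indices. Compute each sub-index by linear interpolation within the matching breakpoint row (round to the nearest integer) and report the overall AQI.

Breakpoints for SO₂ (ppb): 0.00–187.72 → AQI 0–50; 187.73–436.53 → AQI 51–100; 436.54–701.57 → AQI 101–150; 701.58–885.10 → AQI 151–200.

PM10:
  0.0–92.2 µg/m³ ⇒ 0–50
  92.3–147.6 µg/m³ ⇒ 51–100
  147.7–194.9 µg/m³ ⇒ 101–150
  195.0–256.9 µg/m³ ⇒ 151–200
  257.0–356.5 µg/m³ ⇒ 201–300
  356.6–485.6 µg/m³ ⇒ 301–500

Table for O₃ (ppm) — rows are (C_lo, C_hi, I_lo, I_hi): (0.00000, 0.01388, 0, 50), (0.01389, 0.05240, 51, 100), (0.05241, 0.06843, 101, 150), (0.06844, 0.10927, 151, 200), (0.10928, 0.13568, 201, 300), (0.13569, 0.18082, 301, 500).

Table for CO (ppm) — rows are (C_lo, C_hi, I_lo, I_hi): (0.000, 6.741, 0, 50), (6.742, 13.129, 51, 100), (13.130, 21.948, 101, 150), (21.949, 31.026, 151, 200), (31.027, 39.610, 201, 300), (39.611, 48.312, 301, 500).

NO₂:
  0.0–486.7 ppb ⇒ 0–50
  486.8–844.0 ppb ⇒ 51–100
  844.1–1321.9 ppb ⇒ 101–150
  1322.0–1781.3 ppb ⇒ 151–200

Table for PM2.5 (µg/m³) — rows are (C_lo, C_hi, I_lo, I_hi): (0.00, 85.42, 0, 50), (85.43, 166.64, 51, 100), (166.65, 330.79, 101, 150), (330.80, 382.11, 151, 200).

411

SO₂: 422.68 lies in 187.73–436.53, so I_lo=51, I_hi=100, C_lo=187.73, C_hi=436.53.
(100−51)/(436.53−187.73) × (422.68−187.73) + 51 = 49/248.80 × 234.95 + 51 ≈ 97.27 → 97.
PM10: 245.5 lies in 195.0–256.9, so I_lo=151, I_hi=200, C_lo=195.0, C_hi=256.9.
(200−151)/(256.9−195.0) × (245.5−195.0) + 151 = 49/61.9 × 50.5 + 151 ≈ 190.98 → 191.
O₃ 0.16065: bracket 0.13569–0.18082 → index 301–500; slope 199/0.04513, offset 0.02496.
AQI = 301 + 199/0.04513·0.02496 ≈ 411.06 ⇒ 411.
CO 22.498: bracket 21.949–31.026 → index 151–200; slope 49/9.077, offset 0.549.
AQI = 151 + 49/9.077·0.549 ≈ 153.96 ⇒ 154.
NO₂: row 844.1–1321.9 (AQI 101–150). (150−101)·(1232.6−844.1)/(1321.9−844.1) + 101 = 49·388.5/477.8 + 101 ≈ 140.84 → 141.
PM2.5: row 85.43–166.64 (AQI 51–100). (100−51)·(123.71−85.43)/(166.64−85.43) + 51 = 49·38.28/81.21 + 51 ≈ 74.10 → 74.
Sub-indices: SO₂→97, PM10→191, O₃→411, CO→154, NO₂→141, PM2.5→74. Overall AQI = max = 411; dominant pollutant is O₃.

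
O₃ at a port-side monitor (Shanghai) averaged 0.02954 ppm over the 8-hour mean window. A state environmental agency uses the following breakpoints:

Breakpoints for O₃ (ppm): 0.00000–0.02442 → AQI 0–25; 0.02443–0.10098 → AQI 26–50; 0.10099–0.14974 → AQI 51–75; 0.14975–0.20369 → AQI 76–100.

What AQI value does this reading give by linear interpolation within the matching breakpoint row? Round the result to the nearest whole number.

28

O₃: 0.02954 lies in 0.02443–0.10098, so I_lo=26, I_hi=50, C_lo=0.02443, C_hi=0.10098.
(50−26)/(0.10098−0.02443) × (0.02954−0.02443) + 26 = 24/0.07655 × 0.00511 + 26 ≈ 27.60 → 28.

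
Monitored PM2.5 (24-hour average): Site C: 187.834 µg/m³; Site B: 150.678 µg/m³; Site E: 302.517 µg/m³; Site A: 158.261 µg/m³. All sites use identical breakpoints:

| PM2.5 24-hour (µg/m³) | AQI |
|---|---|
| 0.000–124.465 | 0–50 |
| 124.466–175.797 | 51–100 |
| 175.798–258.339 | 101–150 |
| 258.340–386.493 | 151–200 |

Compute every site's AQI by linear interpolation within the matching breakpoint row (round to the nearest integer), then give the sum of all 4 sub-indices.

435

Site C: row 175.798–258.339 (AQI 101–150). (150−101)·(187.834−175.798)/(258.339−175.798) + 101 = 49·12.036/82.541 + 101 ≈ 108.15 → 108.
Site B: 150.678 ∈ [124.466, 175.797] ↔ index [51, 100].
51 + (150.678−124.466)·(100−51)/(175.797−124.466) = 51 + 26.212·49/51.331 ≈ 76.02, so AQI = 76.
Site E: 302.517 lies in 258.340–386.493, so I_lo=151, I_hi=200, C_lo=258.340, C_hi=386.493.
(200−151)/(386.493−258.340) × (302.517−258.340) + 151 = 49/128.153 × 44.177 + 151 ≈ 167.89 → 168.
Site A: 158.261 lies in 124.466–175.797, so I_lo=51, I_hi=100, C_lo=124.466, C_hi=175.797.
(100−51)/(175.797−124.466) × (158.261−124.466) + 51 = 49/51.331 × 33.795 + 51 ≈ 83.26 → 83.
AQIs: Site C=108, Site B=76, Site E=168, Site A=83. Sum = 108 + 76 + 168 + 83 = 435.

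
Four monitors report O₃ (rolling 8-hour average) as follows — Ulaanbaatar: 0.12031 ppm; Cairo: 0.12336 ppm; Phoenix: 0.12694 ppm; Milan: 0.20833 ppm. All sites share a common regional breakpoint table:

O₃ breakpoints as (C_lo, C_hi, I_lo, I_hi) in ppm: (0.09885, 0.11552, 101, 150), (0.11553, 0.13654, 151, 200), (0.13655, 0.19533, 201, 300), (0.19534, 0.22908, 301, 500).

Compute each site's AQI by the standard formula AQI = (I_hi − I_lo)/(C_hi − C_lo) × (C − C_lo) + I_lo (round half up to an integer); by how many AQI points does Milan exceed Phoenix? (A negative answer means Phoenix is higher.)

Ulaanbaatar: 0.12031 lies in 0.11553–0.13654, so I_lo=151, I_hi=200, C_lo=0.11553, C_hi=0.13654.
(200−151)/(0.13654−0.11553) × (0.12031−0.11553) + 151 = 49/0.02101 × 0.00478 + 151 ≈ 162.15 → 162.
Cairo: row 0.11553–0.13654 (AQI 151–200). (200−151)·(0.12336−0.11553)/(0.13654−0.11553) + 151 = 49·0.00783/0.02101 + 151 ≈ 169.26 → 169.
Phoenix 0.12694: bracket 0.11553–0.13654 → index 151–200; slope 49/0.02101, offset 0.01141.
AQI = 151 + 49/0.02101·0.01141 ≈ 177.61 ⇒ 178.
Milan: row 0.19534–0.22908 (AQI 301–500). (500−301)·(0.20833−0.19534)/(0.22908−0.19534) + 301 = 199·0.01299/0.03374 + 301 ≈ 377.62 → 378.
AQIs: Ulaanbaatar=162, Cairo=169, Phoenix=178, Milan=378. Milan (378) − Phoenix (178) = 200.

200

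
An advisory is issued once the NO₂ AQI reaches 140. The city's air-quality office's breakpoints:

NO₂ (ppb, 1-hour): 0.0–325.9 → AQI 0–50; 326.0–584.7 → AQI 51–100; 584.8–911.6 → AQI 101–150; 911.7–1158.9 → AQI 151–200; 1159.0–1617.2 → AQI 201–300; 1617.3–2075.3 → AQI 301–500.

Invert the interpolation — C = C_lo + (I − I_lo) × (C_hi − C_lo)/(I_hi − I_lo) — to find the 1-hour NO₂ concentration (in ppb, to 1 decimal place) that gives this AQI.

844.9

AQI 140 lies in the 101–150 band, which corresponds to 584.8–911.6 ppb.
C = 584.8 + (140−101)×(911.6−584.8)/(150−101) = 584.8 + 39×326.8/49 ≈ 844.906 ppb → 844.9 ppb to 1 dp.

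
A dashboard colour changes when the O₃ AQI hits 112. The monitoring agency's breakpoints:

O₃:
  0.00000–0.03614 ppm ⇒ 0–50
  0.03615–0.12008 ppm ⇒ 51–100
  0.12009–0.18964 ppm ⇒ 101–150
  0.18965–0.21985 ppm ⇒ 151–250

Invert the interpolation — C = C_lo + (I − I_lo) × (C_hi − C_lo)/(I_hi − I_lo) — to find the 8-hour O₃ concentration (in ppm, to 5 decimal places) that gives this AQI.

AQI 112 lies in the 101–150 band, which corresponds to 0.12009–0.18964 ppm.
C = 0.12009 + (112−101)×(0.18964−0.12009)/(150−101) = 0.12009 + 11×0.06955/49 ≈ 0.1357033 ppm → 0.13570 ppm to 5 dp.

0.13570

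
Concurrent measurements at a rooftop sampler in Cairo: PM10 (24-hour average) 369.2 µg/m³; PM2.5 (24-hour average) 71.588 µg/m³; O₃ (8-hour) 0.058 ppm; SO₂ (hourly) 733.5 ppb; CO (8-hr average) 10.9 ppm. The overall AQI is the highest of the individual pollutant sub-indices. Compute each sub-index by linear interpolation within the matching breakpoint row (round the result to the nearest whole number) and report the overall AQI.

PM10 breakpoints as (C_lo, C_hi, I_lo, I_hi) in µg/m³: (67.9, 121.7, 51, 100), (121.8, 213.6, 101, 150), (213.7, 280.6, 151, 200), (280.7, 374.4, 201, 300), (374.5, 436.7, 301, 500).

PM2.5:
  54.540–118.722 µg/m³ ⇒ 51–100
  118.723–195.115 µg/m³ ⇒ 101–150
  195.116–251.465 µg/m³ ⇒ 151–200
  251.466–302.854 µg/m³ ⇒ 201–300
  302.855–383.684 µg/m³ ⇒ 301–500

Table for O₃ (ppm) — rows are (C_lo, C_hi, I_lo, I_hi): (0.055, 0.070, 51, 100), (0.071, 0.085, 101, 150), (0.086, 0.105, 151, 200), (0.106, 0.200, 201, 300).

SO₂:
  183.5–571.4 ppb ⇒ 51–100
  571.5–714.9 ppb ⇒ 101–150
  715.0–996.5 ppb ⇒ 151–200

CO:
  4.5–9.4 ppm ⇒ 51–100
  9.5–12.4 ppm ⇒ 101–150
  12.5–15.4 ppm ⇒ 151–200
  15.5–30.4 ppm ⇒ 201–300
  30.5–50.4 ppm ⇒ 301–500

PM10: row 280.7–374.4 (AQI 201–300). (300−201)·(369.2−280.7)/(374.4−280.7) + 201 = 99·88.5/93.7 + 201 ≈ 294.51 → 295.
PM2.5: 71.588 ∈ [54.540, 118.722] ↔ index [51, 100].
51 + (71.588−54.540)·(100−51)/(118.722−54.540) = 51 + 17.048·49/64.182 ≈ 64.02, so AQI = 64.
O₃: row 0.055–0.070 (AQI 51–100). (100−51)·(0.058−0.055)/(0.070−0.055) + 51 = 49·0.003/0.015 + 51 ≈ 60.80 → 61.
SO₂: 733.5 ∈ [715.0, 996.5] ↔ index [151, 200].
151 + (733.5−715.0)·(200−151)/(996.5−715.0) = 151 + 18.5·49/281.5 ≈ 154.22, so AQI = 154.
CO 10.9: bracket 9.5–12.4 → index 101–150; slope 49/2.9, offset 1.4.
AQI = 101 + 49/2.9·1.4 ≈ 124.66 ⇒ 125.
Sub-indices: PM10→295, PM2.5→64, O₃→61, SO₂→154, CO→125. Overall AQI = max = 295; dominant pollutant is PM10.
AQI 295: Very Unhealthy.

295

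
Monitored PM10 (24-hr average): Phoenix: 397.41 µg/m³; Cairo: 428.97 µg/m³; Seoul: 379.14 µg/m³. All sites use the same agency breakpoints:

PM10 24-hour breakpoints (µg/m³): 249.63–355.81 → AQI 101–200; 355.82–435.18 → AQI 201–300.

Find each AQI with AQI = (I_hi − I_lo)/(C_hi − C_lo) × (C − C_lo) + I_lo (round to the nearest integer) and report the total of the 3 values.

Phoenix: 397.41 ∈ [355.82, 435.18] ↔ index [201, 300].
201 + (397.41−355.82)·(300−201)/(435.18−355.82) = 201 + 41.59·99/79.36 ≈ 252.88, so AQI = 253.
Cairo: 428.97 ∈ [355.82, 435.18] ↔ index [201, 300].
201 + (428.97−355.82)·(300−201)/(435.18−355.82) = 201 + 73.15·99/79.36 ≈ 292.25, so AQI = 292.
Seoul: row 355.82–435.18 (AQI 201–300). (300−201)·(379.14−355.82)/(435.18−355.82) + 201 = 99·23.32/79.36 + 201 ≈ 230.09 → 230.
AQIs: Phoenix=253, Cairo=292, Seoul=230. Sum = 253 + 292 + 230 = 775.

775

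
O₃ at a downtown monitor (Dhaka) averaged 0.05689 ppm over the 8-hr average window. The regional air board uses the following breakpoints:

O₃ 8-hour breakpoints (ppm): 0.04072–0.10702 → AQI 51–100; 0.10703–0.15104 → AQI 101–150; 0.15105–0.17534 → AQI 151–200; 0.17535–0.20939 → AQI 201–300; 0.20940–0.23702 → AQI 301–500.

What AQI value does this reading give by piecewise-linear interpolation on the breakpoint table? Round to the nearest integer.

O₃ 0.05689: bracket 0.04072–0.10702 → index 51–100; slope 49/0.06630, offset 0.01617.
AQI = 51 + 49/0.06630·0.01617 ≈ 62.95 ⇒ 63.
AQI 63 falls in the Moderate category.

63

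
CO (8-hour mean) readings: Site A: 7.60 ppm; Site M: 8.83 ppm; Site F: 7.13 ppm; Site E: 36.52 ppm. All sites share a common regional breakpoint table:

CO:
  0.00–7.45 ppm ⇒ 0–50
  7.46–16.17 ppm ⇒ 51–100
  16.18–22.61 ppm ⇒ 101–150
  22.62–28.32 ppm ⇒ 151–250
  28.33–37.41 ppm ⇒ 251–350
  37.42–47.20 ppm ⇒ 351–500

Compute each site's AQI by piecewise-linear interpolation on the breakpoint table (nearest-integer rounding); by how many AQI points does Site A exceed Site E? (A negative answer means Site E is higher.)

-288

Site A 7.60: bracket 7.46–16.17 → index 51–100; slope 49/8.71, offset 0.14.
AQI = 51 + 49/8.71·0.14 ≈ 51.79 ⇒ 52.
Site M: 8.83 ∈ [7.46, 16.17] ↔ index [51, 100].
51 + (8.83−7.46)·(100−51)/(16.17−7.46) = 51 + 1.37·49/8.71 ≈ 58.71, so AQI = 59.
Site F: row 0.00–7.45 (AQI 0–50). (50−0)·(7.13−0.00)/(7.45−0.00) + 0 = 50·7.13/7.45 + 0 ≈ 47.85 → 48.
Site E: 36.52 ∈ [28.33, 37.41] ↔ index [251, 350].
251 + (36.52−28.33)·(350−251)/(37.41−28.33) = 251 + 8.19·99/9.08 ≈ 340.30, so AQI = 340.
AQIs: Site A=52, Site M=59, Site F=48, Site E=340. Site A (52) − Site E (340) = -288.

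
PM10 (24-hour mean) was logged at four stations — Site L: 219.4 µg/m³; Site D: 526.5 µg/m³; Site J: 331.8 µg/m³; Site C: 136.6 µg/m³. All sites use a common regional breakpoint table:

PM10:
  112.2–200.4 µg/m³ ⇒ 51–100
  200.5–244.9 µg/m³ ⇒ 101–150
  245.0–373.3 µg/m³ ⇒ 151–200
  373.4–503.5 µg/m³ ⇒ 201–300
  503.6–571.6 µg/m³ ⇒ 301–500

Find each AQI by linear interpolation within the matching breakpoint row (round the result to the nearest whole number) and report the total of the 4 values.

739

Site L: row 200.5–244.9 (AQI 101–150). (150−101)·(219.4−200.5)/(244.9−200.5) + 101 = 49·18.9/44.4 + 101 ≈ 121.86 → 122.
Site D: 526.5 ∈ [503.6, 571.6] ↔ index [301, 500].
301 + (526.5−503.6)·(500−301)/(571.6−503.6) = 301 + 22.9·199/68.0 ≈ 368.02, so AQI = 368.
Site J: row 245.0–373.3 (AQI 151–200). (200−151)·(331.8−245.0)/(373.3−245.0) + 151 = 49·86.8/128.3 + 151 ≈ 184.15 → 184.
Site C: 136.6 lies in 112.2–200.4, so I_lo=51, I_hi=100, C_lo=112.2, C_hi=200.4.
(100−51)/(200.4−112.2) × (136.6−112.2) + 51 = 49/88.2 × 24.4 + 51 ≈ 64.56 → 65.
AQIs: Site L=122, Site D=368, Site J=184, Site C=65. Sum = 122 + 368 + 184 + 65 = 739.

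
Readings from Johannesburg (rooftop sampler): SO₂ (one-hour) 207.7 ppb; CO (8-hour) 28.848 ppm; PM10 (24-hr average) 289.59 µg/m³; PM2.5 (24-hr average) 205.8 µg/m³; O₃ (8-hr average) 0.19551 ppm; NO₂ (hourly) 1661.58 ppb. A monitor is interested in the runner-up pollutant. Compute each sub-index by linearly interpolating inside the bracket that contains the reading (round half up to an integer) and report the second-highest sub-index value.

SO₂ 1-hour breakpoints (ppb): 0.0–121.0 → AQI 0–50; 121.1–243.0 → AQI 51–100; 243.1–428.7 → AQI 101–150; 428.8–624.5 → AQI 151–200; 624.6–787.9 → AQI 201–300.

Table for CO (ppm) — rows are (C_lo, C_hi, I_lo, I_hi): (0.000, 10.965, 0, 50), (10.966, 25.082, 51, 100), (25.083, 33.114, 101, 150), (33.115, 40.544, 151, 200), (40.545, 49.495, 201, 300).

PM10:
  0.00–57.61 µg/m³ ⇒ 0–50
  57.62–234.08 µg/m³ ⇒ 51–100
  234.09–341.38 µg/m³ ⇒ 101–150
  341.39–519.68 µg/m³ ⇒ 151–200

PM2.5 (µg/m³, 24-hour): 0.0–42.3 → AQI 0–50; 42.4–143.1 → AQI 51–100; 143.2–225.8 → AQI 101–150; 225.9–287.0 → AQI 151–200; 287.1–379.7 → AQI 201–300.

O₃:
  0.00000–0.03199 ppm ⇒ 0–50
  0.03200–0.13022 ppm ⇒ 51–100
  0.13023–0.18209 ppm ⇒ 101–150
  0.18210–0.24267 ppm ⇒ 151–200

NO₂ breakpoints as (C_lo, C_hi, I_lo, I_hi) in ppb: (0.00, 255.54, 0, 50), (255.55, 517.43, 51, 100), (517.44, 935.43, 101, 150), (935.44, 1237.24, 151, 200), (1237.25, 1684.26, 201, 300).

SO₂ 207.7: bracket 121.1–243.0 → index 51–100; slope 49/121.9, offset 86.6.
AQI = 51 + 49/121.9·86.6 ≈ 85.81 ⇒ 86.
CO: 28.848 lies in 25.083–33.114, so I_lo=101, I_hi=150, C_lo=25.083, C_hi=33.114.
(150−101)/(33.114−25.083) × (28.848−25.083) + 101 = 49/8.031 × 3.765 + 101 ≈ 123.97 → 124.
PM10: 289.59 ∈ [234.09, 341.38] ↔ index [101, 150].
101 + (289.59−234.09)·(150−101)/(341.38−234.09) = 101 + 55.50·49/107.29 ≈ 126.35, so AQI = 126.
PM2.5: row 143.2–225.8 (AQI 101–150). (150−101)·(205.8−143.2)/(225.8−143.2) + 101 = 49·62.6/82.6 + 101 ≈ 138.14 → 138.
O₃: row 0.18210–0.24267 (AQI 151–200). (200−151)·(0.19551−0.18210)/(0.24267−0.18210) + 151 = 49·0.01341/0.06057 + 151 ≈ 161.85 → 162.
NO₂: 1661.58 ∈ [1237.25, 1684.26] ↔ index [201, 300].
201 + (1661.58−1237.25)·(300−201)/(1684.26−1237.25) = 201 + 424.33·99/447.01 ≈ 294.98, so AQI = 295.
Sub-indices: SO₂→86, CO→124, PM10→126, PM2.5→138, O₃→162, NO₂→295. Ranked high→low: 295, 162, 138, 126, 124, 86. Second-highest sub-index = 162.

162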